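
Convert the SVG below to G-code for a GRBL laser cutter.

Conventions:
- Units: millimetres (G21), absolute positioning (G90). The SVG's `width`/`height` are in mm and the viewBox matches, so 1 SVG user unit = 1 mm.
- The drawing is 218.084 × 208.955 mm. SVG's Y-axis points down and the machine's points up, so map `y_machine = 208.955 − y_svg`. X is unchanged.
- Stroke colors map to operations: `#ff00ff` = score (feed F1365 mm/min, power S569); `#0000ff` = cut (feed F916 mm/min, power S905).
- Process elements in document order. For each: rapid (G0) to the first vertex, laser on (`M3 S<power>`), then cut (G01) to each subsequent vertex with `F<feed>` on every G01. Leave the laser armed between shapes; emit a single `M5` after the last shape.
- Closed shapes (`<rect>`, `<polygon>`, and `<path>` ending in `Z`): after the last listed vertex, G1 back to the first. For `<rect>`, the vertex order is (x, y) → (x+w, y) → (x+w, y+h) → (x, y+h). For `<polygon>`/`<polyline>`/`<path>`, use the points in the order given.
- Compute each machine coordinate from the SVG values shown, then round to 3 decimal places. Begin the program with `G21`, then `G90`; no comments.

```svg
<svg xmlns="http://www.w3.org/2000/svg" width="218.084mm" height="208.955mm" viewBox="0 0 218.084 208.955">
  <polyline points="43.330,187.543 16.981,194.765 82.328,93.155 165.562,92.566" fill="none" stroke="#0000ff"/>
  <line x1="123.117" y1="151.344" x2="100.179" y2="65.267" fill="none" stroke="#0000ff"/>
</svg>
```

viewBox `0 0 218.084 208.955` with mm width/height → 1 unit = 1 mm. Flip: y_m = 208.955 − y_svg.

**Shape 1** — `<polyline>` open polyline, stroke `#0000ff` → cut (S905, F916). Machine vertices: (43.330,21.412) → (16.981,14.190) → (82.328,115.800) → (165.562,116.389). Open path.

**Shape 2** — `<line>` line segment, stroke `#0000ff` → cut (S905, F916). Machine vertices: (123.117,57.611) → (100.179,143.688). Open path.

G21
G90
G0 X43.330 Y21.412
M3 S905
G01 X16.981 Y14.190 F916
G01 X82.328 Y115.800 F916
G01 X165.562 Y116.389 F916
G0 X123.117 Y57.611
M3 S905
G01 X100.179 Y143.688 F916
M5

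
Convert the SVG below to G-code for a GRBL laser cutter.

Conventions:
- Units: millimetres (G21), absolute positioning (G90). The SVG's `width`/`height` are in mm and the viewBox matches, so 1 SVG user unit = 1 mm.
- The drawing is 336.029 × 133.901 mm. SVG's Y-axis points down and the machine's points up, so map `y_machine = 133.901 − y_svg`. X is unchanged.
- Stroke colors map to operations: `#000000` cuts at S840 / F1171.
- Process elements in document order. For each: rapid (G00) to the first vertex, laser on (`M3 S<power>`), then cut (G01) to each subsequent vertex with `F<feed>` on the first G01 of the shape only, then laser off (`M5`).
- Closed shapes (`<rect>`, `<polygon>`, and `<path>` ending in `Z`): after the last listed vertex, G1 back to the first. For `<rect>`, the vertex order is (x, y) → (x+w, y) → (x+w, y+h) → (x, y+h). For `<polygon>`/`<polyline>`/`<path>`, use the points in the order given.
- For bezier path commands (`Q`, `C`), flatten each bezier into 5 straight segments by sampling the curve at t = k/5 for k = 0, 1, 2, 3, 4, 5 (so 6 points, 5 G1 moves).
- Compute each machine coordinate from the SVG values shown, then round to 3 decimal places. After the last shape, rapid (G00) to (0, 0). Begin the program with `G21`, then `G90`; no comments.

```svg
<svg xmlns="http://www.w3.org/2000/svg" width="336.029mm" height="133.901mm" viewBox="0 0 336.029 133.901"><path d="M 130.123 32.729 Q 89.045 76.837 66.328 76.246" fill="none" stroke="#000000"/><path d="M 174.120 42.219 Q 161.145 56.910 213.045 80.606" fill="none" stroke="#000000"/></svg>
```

G21
G90
G00 X130.123 Y101.172
M3 S840
G01 X114.426 Y85.317 F1171
G01 X100.198 Y73.037
G01 X87.439 Y64.334
G01 X76.149 Y59.207
G01 X66.328 Y57.655
M5
G00 X174.120 Y91.682
M3 S840
G01 X171.525 Y85.445 F1171
G01 X174.120 Y78.488
G01 X181.905 Y70.811
G01 X194.880 Y62.413
G01 X213.045 Y53.295
M5
G00 X0.000 Y0.000

Since the viewBox matches the mm dimensions, user units are millimetres directly. The only transform is the Y-flip y_m = 133.901 − y_svg.

Shape 1 is a quadratic bezier drawn with `<path>`. Its stroke #000000 means cut at S840, F1171. After flipping Y the toolpath is (130.123,101.172) → (114.426,85.317) → (100.198,73.037) → (87.439,64.334) → (76.149,59.207) → (66.328,57.655).

Shape 2 is a quadratic bezier drawn with `<path>`. Its stroke #000000 means cut at S840, F1171. After flipping Y the toolpath is (174.120,91.682) → (171.525,85.445) → (174.120,78.488) → (181.905,70.811) → (194.880,62.413) → (213.045,53.295).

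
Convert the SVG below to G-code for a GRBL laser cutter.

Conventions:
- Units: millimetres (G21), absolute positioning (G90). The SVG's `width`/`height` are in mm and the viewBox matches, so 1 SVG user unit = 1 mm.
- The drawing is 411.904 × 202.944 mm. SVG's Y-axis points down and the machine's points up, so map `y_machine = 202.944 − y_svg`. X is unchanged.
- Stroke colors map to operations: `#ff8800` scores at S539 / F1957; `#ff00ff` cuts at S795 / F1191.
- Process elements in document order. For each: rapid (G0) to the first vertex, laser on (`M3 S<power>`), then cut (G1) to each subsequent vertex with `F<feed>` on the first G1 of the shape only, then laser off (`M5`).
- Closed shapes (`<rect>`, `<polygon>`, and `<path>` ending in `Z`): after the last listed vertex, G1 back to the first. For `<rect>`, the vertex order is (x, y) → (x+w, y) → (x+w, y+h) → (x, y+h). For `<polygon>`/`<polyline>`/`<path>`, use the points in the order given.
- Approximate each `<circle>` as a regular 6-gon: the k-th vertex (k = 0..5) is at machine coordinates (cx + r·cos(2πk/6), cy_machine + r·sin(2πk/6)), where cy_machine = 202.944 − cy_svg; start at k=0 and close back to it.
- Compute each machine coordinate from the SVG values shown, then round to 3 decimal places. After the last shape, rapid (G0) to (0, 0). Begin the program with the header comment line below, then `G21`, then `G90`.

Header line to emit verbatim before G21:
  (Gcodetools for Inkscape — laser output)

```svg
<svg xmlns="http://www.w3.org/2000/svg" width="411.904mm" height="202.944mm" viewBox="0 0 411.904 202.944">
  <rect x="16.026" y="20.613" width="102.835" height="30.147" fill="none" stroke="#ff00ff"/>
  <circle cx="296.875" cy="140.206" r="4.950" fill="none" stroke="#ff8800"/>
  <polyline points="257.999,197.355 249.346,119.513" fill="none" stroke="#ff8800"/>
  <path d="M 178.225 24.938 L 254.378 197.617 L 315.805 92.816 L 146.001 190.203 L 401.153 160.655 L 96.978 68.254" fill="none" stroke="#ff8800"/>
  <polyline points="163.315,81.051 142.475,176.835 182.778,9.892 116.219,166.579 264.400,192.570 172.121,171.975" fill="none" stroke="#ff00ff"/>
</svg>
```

Since the viewBox matches the mm dimensions, user units are millimetres directly. The only transform is the Y-flip y_m = 202.944 − y_svg.

Shape 1 is a rectangle drawn with `<rect>`. Its stroke #ff00ff means cut at S795, F1191. After flipping Y the toolpath is (16.026,182.331) → (118.861,182.331) → (118.861,152.184) → (16.026,152.184) → (16.026,182.331), returning to the start.

Shape 2 is a circle drawn with `<circle>`. Its stroke #ff8800 means score at S539, F1957. After flipping Y the toolpath is (301.825,62.738) → (299.350,67.025) → (294.400,67.025) → (291.925,62.738) → (294.400,58.451) → (299.350,58.451) → (301.825,62.738), returning to the start.

Shape 3 is a line segment drawn with `<polyline>`. Its stroke #ff8800 means score at S539, F1957. After flipping Y the toolpath is (257.999,5.589) → (249.346,83.431).

Shape 4 is a open polyline drawn with `<path>`. Its stroke #ff8800 means score at S539, F1957. After flipping Y the toolpath is (178.225,178.006) → (254.378,5.327) → (315.805,110.128) → (146.001,12.741) → (401.153,42.289) → (96.978,134.690).

Shape 5 is a open polyline drawn with `<polyline>`. Its stroke #ff00ff means cut at S795, F1191. After flipping Y the toolpath is (163.315,121.893) → (142.475,26.109) → (182.778,193.052) → (116.219,36.365) → (264.400,10.374) → (172.121,30.969).

(Gcodetools for Inkscape — laser output)
G21
G90
G0 X16.026 Y182.331
M3 S795
G1 X118.861 Y182.331 F1191
G1 X118.861 Y152.184
G1 X16.026 Y152.184
G1 X16.026 Y182.331
M5
G0 X301.825 Y62.738
M3 S539
G1 X299.350 Y67.025 F1957
G1 X294.400 Y67.025
G1 X291.925 Y62.738
G1 X294.400 Y58.451
G1 X299.350 Y58.451
G1 X301.825 Y62.738
M5
G0 X257.999 Y5.589
M3 S539
G1 X249.346 Y83.431 F1957
M5
G0 X178.225 Y178.006
M3 S539
G1 X254.378 Y5.327 F1957
G1 X315.805 Y110.128
G1 X146.001 Y12.741
G1 X401.153 Y42.289
G1 X96.978 Y134.690
M5
G0 X163.315 Y121.893
M3 S795
G1 X142.475 Y26.109 F1191
G1 X182.778 Y193.052
G1 X116.219 Y36.365
G1 X264.400 Y10.374
G1 X172.121 Y30.969
M5
G0 X0.000 Y0.000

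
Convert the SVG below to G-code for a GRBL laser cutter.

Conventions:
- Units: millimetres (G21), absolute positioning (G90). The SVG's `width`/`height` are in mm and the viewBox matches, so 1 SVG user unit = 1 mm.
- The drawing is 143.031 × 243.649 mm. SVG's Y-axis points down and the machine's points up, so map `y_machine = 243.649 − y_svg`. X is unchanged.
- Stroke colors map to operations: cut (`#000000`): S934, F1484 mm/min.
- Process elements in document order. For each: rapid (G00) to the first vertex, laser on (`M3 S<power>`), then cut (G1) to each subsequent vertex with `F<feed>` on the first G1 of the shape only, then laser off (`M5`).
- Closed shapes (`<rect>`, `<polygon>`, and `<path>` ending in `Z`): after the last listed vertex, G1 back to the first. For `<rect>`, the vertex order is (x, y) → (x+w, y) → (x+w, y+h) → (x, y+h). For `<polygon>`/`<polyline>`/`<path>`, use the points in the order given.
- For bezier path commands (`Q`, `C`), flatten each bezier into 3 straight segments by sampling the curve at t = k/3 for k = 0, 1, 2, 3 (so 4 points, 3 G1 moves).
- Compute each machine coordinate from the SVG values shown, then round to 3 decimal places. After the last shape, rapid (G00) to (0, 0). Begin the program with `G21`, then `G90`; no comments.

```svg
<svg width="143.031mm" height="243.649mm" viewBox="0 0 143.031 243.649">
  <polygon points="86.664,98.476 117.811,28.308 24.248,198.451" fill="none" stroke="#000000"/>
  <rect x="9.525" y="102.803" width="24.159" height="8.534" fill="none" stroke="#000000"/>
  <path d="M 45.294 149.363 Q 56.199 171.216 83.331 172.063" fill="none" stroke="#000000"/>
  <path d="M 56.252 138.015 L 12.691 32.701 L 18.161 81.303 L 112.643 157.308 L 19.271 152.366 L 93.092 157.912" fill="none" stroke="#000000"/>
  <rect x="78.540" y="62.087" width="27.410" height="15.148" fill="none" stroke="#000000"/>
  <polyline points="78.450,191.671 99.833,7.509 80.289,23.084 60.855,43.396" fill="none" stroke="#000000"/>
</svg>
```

G21
G90
G00 X86.664 Y145.173
M3 S934
G1 X117.811 Y215.341 F1484
G1 X24.248 Y45.198
G1 X86.664 Y145.173
M5
G00 X9.525 Y140.846
M3 S934
G1 X33.684 Y140.846 F1484
G1 X33.684 Y132.312
G1 X9.525 Y132.312
G1 X9.525 Y140.846
M5
G00 X45.294 Y94.286
M3 S934
G1 X54.367 Y82.051 F1484
G1 X67.046 Y74.485
G1 X83.331 Y71.586
M5
G00 X56.252 Y105.634
M3 S934
G1 X12.691 Y210.948 F1484
G1 X18.161 Y162.346
G1 X112.643 Y86.341
G1 X19.271 Y91.283
G1 X93.092 Y85.737
M5
G00 X78.540 Y181.562
M3 S934
G1 X105.950 Y181.562 F1484
G1 X105.950 Y166.414
G1 X78.540 Y166.414
G1 X78.540 Y181.562
M5
G00 X78.450 Y51.978
M3 S934
G1 X99.833 Y236.140 F1484
G1 X80.289 Y220.565
G1 X60.855 Y200.253
M5
G00 X0.000 Y0.000

viewBox `0 0 143.031 243.649` with mm width/height → 1 unit = 1 mm. Flip: y_m = 243.649 − y_svg.

**Shape 1** — `<polygon>` closed polygon, stroke `#000000` → cut (S934, F1484). Machine vertices: (86.664,145.173) → (117.811,215.341) → (24.248,45.198) → (86.664,145.173). Closed: final G1 returns to the first vertex.

**Shape 2** — `<rect>` rectangle, stroke `#000000` → cut (S934, F1484). Machine vertices: (9.525,140.846) → (33.684,140.846) → (33.684,132.312) → (9.525,132.312) → (9.525,140.846). Closed: final G1 returns to the first vertex.

**Shape 3** — `<path>` quadratic bezier, stroke `#000000` → cut (S934, F1484). Control points (SVG): P0=(45.294,149.363), P1=(56.199,171.216), P2=(83.331,172.063); sampled at t=k/3. Machine vertices: (45.294,94.286) → (54.367,82.051) → (67.046,74.485) → (83.331,71.586). Open path.

**Shape 4** — `<path>` open polyline, stroke `#000000` → cut (S934, F1484). Machine vertices: (56.252,105.634) → (12.691,210.948) → (18.161,162.346) → (112.643,86.341) → (19.271,91.283) → (93.092,85.737). Open path.

**Shape 5** — `<rect>` rectangle, stroke `#000000` → cut (S934, F1484). Machine vertices: (78.540,181.562) → (105.950,181.562) → (105.950,166.414) → (78.540,166.414) → (78.540,181.562). Closed: final G1 returns to the first vertex.

**Shape 6** — `<polyline>` open polyline, stroke `#000000` → cut (S934, F1484). Machine vertices: (78.450,51.978) → (99.833,236.140) → (80.289,220.565) → (60.855,200.253). Open path.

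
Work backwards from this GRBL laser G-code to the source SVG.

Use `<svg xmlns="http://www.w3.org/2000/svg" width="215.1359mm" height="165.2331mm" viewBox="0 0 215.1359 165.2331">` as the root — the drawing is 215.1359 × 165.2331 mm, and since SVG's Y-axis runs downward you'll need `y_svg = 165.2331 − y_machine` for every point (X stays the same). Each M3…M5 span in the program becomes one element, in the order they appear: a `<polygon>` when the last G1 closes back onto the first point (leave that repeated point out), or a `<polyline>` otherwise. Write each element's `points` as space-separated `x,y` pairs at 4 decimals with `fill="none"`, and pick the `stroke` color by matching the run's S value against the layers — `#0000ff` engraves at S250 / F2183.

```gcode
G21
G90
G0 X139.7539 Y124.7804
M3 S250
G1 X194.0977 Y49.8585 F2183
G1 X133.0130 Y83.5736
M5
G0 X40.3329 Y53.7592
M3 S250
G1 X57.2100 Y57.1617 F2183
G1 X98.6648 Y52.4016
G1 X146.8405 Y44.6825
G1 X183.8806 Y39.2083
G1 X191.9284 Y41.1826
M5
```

<svg xmlns="http://www.w3.org/2000/svg" width="215.1359mm" height="165.2331mm" viewBox="0 0 215.1359 165.2331">
  <polyline points="139.7539,40.4527 194.0977,115.3746 133.0130,81.6595" fill="none" stroke="#0000ff"/>
  <polyline points="40.3329,111.4739 57.2100,108.0714 98.6648,112.8315 146.8405,120.5506 183.8806,126.0248 191.9284,124.0505" fill="none" stroke="#0000ff"/>
</svg>

Machine Y-up, SVG Y-down with viewBox height 165.2331, so y_svg = 165.2331 − y_machine; X carries over. Every run uses S250, so all elements get stroke `#0000ff` (engrave).

Run 1: The run is open, so emit a `<polyline>` with points (Y-flipped): 139.7539,40.4527 194.0977,115.3746 133.0130,81.6595.

Run 2: The run is open, so emit a `<polyline>` with points (Y-flipped): 40.3329,111.4739 57.2100,108.0714 98.6648,112.8315 146.8405,120.5506 183.8806,126.0248 191.9284,124.0505.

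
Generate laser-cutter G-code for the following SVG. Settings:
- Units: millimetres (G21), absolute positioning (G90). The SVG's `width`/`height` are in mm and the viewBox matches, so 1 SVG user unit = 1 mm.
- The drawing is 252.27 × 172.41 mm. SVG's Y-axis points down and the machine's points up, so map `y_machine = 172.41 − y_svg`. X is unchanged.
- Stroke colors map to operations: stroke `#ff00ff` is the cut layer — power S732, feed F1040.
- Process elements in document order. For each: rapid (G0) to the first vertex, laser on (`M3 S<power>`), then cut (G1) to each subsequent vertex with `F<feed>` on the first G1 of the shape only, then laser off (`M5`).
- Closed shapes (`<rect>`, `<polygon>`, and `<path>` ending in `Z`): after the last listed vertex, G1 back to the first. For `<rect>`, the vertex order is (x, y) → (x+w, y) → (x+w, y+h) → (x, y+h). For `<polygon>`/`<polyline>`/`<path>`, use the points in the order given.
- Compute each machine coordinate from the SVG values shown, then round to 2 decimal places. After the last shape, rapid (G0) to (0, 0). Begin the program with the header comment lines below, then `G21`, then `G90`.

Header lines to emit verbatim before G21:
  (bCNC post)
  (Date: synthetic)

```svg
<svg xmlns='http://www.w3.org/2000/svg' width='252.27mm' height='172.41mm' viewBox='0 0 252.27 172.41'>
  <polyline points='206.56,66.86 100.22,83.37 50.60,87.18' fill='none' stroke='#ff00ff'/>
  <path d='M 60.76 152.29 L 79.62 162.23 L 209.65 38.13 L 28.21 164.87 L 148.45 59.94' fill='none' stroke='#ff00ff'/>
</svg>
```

viewBox `0 0 252.27 172.41` with mm width/height → 1 unit = 1 mm. Flip: y_m = 172.41 − y_svg.

**Shape 1** — `<polyline>` open polyline, stroke `#ff00ff` → cut (S732, F1040). Machine vertices: (206.56,105.55) → (100.22,89.04) → (50.60,85.23). Open path.

**Shape 2** — `<path>` open polyline, stroke `#ff00ff` → cut (S732, F1040). Machine vertices: (60.76,20.12) → (79.62,10.18) → (209.65,134.28) → (28.21,7.54) → (148.45,112.47). Open path.

(bCNC post)
(Date: synthetic)
G21
G90
G0 X206.56 Y105.55
M3 S732
G1 X100.22 Y89.04 F1040
G1 X50.60 Y85.23
M5
G0 X60.76 Y20.12
M3 S732
G1 X79.62 Y10.18 F1040
G1 X209.65 Y134.28
G1 X28.21 Y7.54
G1 X148.45 Y112.47
M5
G0 X0.00 Y0.00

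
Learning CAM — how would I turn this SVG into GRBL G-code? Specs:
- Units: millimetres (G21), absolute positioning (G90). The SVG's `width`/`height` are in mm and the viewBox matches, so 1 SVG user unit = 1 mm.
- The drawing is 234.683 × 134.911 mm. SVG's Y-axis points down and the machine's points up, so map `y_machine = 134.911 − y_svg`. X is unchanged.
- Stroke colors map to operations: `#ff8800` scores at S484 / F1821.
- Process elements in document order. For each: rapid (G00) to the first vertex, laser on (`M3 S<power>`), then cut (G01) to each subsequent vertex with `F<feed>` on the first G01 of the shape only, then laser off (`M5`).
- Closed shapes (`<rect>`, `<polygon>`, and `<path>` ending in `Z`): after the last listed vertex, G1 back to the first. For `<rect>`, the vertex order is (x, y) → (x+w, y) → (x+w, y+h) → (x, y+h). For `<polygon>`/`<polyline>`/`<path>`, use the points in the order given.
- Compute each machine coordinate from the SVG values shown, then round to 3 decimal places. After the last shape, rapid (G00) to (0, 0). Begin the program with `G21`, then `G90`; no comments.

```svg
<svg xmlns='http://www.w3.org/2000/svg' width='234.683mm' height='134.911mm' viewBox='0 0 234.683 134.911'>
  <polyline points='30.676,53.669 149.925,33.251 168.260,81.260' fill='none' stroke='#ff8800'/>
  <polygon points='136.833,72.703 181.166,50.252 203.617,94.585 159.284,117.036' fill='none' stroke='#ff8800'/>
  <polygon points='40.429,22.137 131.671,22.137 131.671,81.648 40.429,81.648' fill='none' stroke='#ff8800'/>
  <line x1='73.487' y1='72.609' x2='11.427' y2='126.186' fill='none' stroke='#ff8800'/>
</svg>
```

G21
G90
G00 X30.676 Y81.242
M3 S484
G01 X149.925 Y101.660 F1821
G01 X168.260 Y53.651
M5
G00 X136.833 Y62.208
M3 S484
G01 X181.166 Y84.659 F1821
G01 X203.617 Y40.326
G01 X159.284 Y17.875
G01 X136.833 Y62.208
M5
G00 X40.429 Y112.774
M3 S484
G01 X131.671 Y112.774 F1821
G01 X131.671 Y53.263
G01 X40.429 Y53.263
G01 X40.429 Y112.774
M5
G00 X73.487 Y62.302
M3 S484
G01 X11.427 Y8.725 F1821
M5
G00 X0.000 Y0.000

1 u = 1 mm; y_m = 134.911 − y.

[1] `<polyline>` open polyline, #ff8800→score S484 F1821: (30.676,81.242) → (149.925,101.660) → (168.260,53.651)

[2] `<polygon>` regular polygon, #ff8800→score S484 F1821: (136.833,62.208) → (181.166,84.659) → (203.617,40.326) → (159.284,17.875) → (136.833,62.208) (closed)

[3] `<polygon>` rectangle, #ff8800→score S484 F1821: (40.429,112.774) → (131.671,112.774) → (131.671,53.263) → (40.429,53.263) → (40.429,112.774) (closed)

[4] `<line>` line segment, #ff8800→score S484 F1821: (73.487,62.302) → (11.427,8.725)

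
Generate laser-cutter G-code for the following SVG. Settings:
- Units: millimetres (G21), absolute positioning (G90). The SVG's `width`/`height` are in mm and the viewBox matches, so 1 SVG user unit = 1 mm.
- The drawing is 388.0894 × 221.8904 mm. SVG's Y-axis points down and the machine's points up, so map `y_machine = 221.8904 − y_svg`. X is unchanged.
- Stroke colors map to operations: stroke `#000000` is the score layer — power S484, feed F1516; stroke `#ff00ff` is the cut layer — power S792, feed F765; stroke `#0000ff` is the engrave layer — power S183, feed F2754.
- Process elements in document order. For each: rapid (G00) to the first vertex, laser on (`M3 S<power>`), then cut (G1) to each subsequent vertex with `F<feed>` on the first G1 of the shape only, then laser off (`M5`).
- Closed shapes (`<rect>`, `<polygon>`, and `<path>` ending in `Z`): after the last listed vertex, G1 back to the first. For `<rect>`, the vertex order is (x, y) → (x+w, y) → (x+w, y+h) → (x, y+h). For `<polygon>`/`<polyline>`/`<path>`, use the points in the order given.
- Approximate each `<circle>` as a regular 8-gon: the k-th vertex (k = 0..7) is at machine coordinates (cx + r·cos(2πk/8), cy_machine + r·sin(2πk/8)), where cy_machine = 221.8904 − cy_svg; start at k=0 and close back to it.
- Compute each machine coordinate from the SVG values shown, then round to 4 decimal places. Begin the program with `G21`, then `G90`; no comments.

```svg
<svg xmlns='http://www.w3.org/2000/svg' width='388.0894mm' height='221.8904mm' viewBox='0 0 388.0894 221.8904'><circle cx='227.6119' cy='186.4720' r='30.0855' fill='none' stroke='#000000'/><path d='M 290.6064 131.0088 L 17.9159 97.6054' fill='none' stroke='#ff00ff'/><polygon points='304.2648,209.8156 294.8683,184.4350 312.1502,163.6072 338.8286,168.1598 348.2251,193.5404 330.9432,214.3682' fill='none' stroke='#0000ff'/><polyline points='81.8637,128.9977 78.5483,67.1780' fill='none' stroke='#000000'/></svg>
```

1 u = 1 mm; y_m = 221.8904 − y.

[1] `<circle>` circle, #000000→score S484 F1516: (257.6974,35.4184) → (248.8856,56.6921) → (227.6119,65.5039) → (206.3382,56.6921) → (197.5264,35.4184) → (206.3382,14.1447) → (227.6119,5.3329) → (248.8856,14.1447) → (257.6974,35.4184) (closed)

[2] `<path>` line segment, #ff00ff→cut S792 F765: (290.6064,90.8816) → (17.9159,124.2850)

[3] `<polygon>` regular polygon, #0000ff→engrave S183 F2754: (304.2648,12.0748) → (294.8683,37.4554) → (312.1502,58.2832) → (338.8286,53.7306) → (348.2251,28.3500) → (330.9432,7.5222) → (304.2648,12.0748) (closed)

[4] `<polyline>` line segment, #000000→score S484 F1516: (81.8637,92.8927) → (78.5483,154.7124)

G21
G90
G00 X257.6974 Y35.4184
M3 S484
G1 X248.8856 Y56.6921 F1516
G1 X227.6119 Y65.5039
G1 X206.3382 Y56.6921
G1 X197.5264 Y35.4184
G1 X206.3382 Y14.1447
G1 X227.6119 Y5.3329
G1 X248.8856 Y14.1447
G1 X257.6974 Y35.4184
M5
G00 X290.6064 Y90.8816
M3 S792
G1 X17.9159 Y124.2850 F765
M5
G00 X304.2648 Y12.0748
M3 S183
G1 X294.8683 Y37.4554 F2754
G1 X312.1502 Y58.2832
G1 X338.8286 Y53.7306
G1 X348.2251 Y28.3500
G1 X330.9432 Y7.5222
G1 X304.2648 Y12.0748
M5
G00 X81.8637 Y92.8927
M3 S484
G1 X78.5483 Y154.7124 F1516
M5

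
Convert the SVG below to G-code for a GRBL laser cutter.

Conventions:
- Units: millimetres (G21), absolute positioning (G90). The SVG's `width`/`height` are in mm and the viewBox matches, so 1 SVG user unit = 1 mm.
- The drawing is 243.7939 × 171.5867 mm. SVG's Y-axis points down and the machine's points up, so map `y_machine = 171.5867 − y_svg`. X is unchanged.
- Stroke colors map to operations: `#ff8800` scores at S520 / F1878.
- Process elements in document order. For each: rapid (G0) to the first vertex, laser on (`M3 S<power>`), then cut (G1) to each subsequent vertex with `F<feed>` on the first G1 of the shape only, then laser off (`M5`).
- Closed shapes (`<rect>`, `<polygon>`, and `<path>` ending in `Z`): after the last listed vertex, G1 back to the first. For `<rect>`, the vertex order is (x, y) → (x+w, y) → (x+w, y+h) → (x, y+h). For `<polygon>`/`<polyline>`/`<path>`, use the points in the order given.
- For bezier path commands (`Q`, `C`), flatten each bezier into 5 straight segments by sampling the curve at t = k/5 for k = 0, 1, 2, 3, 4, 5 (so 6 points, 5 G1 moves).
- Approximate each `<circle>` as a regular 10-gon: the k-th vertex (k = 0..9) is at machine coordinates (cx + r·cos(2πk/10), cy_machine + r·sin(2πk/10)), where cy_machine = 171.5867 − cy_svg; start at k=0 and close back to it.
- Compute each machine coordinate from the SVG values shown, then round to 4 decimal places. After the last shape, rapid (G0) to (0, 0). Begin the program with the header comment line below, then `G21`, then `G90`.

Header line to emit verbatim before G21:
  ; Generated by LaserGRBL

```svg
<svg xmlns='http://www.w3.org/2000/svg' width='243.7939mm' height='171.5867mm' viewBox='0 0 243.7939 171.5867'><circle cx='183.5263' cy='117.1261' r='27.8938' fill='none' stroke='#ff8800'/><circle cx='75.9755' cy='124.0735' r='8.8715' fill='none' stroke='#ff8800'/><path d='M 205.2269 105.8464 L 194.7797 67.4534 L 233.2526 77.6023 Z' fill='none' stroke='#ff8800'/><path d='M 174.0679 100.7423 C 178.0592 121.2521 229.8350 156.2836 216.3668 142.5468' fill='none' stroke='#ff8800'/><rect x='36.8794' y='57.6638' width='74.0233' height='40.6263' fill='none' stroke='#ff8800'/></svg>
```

Since the viewBox matches the mm dimensions, user units are millimetres directly. The only transform is the Y-flip y_m = 171.5867 − y_svg.

Shape 1 is a circle drawn with `<circle>`. Its stroke #ff8800 means score at S520, F1878. After flipping Y the toolpath is (211.4201,54.4606) → (206.0929,70.8562) → (192.1460,80.9892) → (174.9066,80.9892) → (160.9597,70.8562) → (155.6325,54.4606) → (160.9597,38.0650) → (174.9066,27.9320) → (192.1460,27.9320) → (206.0929,38.0650) → (211.4201,54.4606), returning to the start.

Shape 2 is a circle drawn with `<circle>`. Its stroke #ff8800 means score at S520, F1878. After flipping Y the toolpath is (84.8470,47.5132) → (83.1527,52.7277) → (78.7169,55.9505) → (73.2341,55.9505) → (68.7983,52.7277) → (67.1040,47.5132) → (68.7983,42.2987) → (73.2341,39.0759) → (78.7169,39.0759) → (83.1527,42.2987) → (84.8470,47.5132), returning to the start.

Shape 3 is a regular polygon drawn with `<path>`. Its stroke #ff8800 means score at S520, F1878. After flipping Y the toolpath is (205.2269,65.7403) → (194.7797,104.1333) → (233.2526,93.9844) → (205.2269,65.7403), returning to the start.

Shape 4 is a cubic bezier drawn with `<path>`. Its stroke #ff8800 means score at S520, F1878. After flipping Y the toolpath is (174.0679,70.8444) → (181.2926,57.3022) → (194.5602,43.3128) → (208.4453,31.9140) → (217.5227,26.1437) → (216.3668,29.0399).

Shape 5 is a rectangle drawn with `<rect>`. Its stroke #ff8800 means score at S520, F1878. After flipping Y the toolpath is (36.8794,113.9229) → (110.9027,113.9229) → (110.9027,73.2966) → (36.8794,73.2966) → (36.8794,113.9229), returning to the start.

; Generated by LaserGRBL
G21
G90
G0 X211.4201 Y54.4606
M3 S520
G1 X206.0929 Y70.8562 F1878
G1 X192.1460 Y80.9892
G1 X174.9066 Y80.9892
G1 X160.9597 Y70.8562
G1 X155.6325 Y54.4606
G1 X160.9597 Y38.0650
G1 X174.9066 Y27.9320
G1 X192.1460 Y27.9320
G1 X206.0929 Y38.0650
G1 X211.4201 Y54.4606
M5
G0 X84.8470 Y47.5132
M3 S520
G1 X83.1527 Y52.7277 F1878
G1 X78.7169 Y55.9505
G1 X73.2341 Y55.9505
G1 X68.7983 Y52.7277
G1 X67.1040 Y47.5132
G1 X68.7983 Y42.2987
G1 X73.2341 Y39.0759
G1 X78.7169 Y39.0759
G1 X83.1527 Y42.2987
G1 X84.8470 Y47.5132
M5
G0 X205.2269 Y65.7403
M3 S520
G1 X194.7797 Y104.1333 F1878
G1 X233.2526 Y93.9844
G1 X205.2269 Y65.7403
M5
G0 X174.0679 Y70.8444
M3 S520
G1 X181.2926 Y57.3022 F1878
G1 X194.5602 Y43.3128
G1 X208.4453 Y31.9140
G1 X217.5227 Y26.1437
G1 X216.3668 Y29.0399
M5
G0 X36.8794 Y113.9229
M3 S520
G1 X110.9027 Y113.9229 F1878
G1 X110.9027 Y73.2966
G1 X36.8794 Y73.2966
G1 X36.8794 Y113.9229
M5
G0 X0.0000 Y0.0000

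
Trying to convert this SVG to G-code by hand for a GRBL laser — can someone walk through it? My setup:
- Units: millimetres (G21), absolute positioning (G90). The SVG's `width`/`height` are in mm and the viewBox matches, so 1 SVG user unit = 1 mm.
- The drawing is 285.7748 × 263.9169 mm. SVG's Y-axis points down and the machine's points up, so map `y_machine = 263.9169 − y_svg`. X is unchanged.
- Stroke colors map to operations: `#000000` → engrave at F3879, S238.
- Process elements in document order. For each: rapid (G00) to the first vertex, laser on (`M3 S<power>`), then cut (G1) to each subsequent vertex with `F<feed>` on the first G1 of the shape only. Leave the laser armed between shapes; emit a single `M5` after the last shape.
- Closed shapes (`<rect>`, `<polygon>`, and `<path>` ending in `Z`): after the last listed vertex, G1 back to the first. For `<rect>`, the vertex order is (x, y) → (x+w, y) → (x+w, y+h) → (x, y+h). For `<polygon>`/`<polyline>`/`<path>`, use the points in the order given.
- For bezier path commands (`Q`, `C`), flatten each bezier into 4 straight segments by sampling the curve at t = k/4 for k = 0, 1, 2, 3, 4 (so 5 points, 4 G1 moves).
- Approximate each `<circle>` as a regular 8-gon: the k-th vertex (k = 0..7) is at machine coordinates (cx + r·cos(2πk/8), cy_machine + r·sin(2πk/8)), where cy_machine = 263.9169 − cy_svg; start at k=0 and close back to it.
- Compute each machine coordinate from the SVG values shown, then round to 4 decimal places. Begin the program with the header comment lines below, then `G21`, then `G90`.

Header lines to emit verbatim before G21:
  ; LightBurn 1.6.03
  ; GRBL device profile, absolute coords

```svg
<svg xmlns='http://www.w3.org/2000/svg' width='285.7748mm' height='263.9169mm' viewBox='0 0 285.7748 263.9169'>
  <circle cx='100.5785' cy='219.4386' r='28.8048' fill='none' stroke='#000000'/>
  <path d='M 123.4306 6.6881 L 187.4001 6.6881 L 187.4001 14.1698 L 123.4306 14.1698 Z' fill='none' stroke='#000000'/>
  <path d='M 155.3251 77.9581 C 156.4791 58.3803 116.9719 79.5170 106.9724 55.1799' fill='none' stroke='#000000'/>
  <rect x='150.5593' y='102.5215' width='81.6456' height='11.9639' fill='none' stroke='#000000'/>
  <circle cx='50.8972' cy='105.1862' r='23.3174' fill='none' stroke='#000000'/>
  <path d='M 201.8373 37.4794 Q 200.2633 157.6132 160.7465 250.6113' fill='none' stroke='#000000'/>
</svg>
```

viewBox `0 0 285.7748 263.9169` with mm width/height → 1 unit = 1 mm. Flip: y_m = 263.9169 − y_svg.

**Shape 1** — `<circle>` circle, stroke `#000000` → engrave (S238, F3879). Machine vertices: (129.3833,44.4783) → (120.9466,64.8464) → (100.5785,73.2831) → (80.2104,64.8464) → (71.7737,44.4783) → (80.2104,24.1102) → (100.5785,15.6735) → (120.9466,24.1102) → (129.3833,44.4783). Closed: final G1 returns to the first vertex.

**Shape 2** — `<path>` rectangle, stroke `#000000` → engrave (S238, F3879). Machine vertices: (123.4306,257.2288) → (187.4001,257.2288) → (187.4001,249.7471) → (123.4306,249.7471) → (123.4306,257.2288). Closed: final G1 returns to the first vertex.

**Shape 3** — `<path>` cubic bezier, stroke `#000000` → engrave (S238, F3879). Control points (SVG): P0=(155.3251,77.9581), P1=(156.4791,58.3803), P2=(116.9719,79.5170), P3=(106.9724,55.1799); sampled at t=k/4. Machine vertices: (155.3251,185.9588) → (149.6630,194.3549) → (135.3313,195.5632) → (118.9083,197.6638) → (106.9724,208.7370). Open path.

**Shape 4** — `<rect>` rectangle, stroke `#000000` → engrave (S238, F3879). Machine vertices: (150.5593,161.3954) → (232.2049,161.3954) → (232.2049,149.4315) → (150.5593,149.4315) → (150.5593,161.3954). Closed: final G1 returns to the first vertex.

**Shape 5** — `<circle>` circle, stroke `#000000` → engrave (S238, F3879). Machine vertices: (74.2146,158.7307) → (67.3851,175.2186) → (50.8972,182.0481) → (34.4093,175.2186) → (27.5798,158.7307) → (34.4093,142.2428) → (50.8972,135.4133) → (67.3851,142.2428) → (74.2146,158.7307). Closed: final G1 returns to the first vertex.

**Shape 6** — `<path>` quadratic bezier, stroke `#000000` → engrave (S238, F3879). Control points (SVG): P0=(201.8373,37.4794), P1=(200.2633,157.6132), P2=(160.7465,250.6113); sampled at t=k/4. Machine vertices: (201.8373,226.4375) → (198.6789,168.0666) → (190.7776,113.0876) → (178.1335,61.5006) → (160.7465,13.3056). Open path.

; LightBurn 1.6.03
; GRBL device profile, absolute coords
G21
G90
G00 X129.3833 Y44.4783
M3 S238
G1 X120.9466 Y64.8464 F3879
G1 X100.5785 Y73.2831
G1 X80.2104 Y64.8464
G1 X71.7737 Y44.4783
G1 X80.2104 Y24.1102
G1 X100.5785 Y15.6735
G1 X120.9466 Y24.1102
G1 X129.3833 Y44.4783
G00 X123.4306 Y257.2288
M3 S238
G1 X187.4001 Y257.2288 F3879
G1 X187.4001 Y249.7471
G1 X123.4306 Y249.7471
G1 X123.4306 Y257.2288
G00 X155.3251 Y185.9588
M3 S238
G1 X149.6630 Y194.3549 F3879
G1 X135.3313 Y195.5632
G1 X118.9083 Y197.6638
G1 X106.9724 Y208.7370
G00 X150.5593 Y161.3954
M3 S238
G1 X232.2049 Y161.3954 F3879
G1 X232.2049 Y149.4315
G1 X150.5593 Y149.4315
G1 X150.5593 Y161.3954
G00 X74.2146 Y158.7307
M3 S238
G1 X67.3851 Y175.2186 F3879
G1 X50.8972 Y182.0481
G1 X34.4093 Y175.2186
G1 X27.5798 Y158.7307
G1 X34.4093 Y142.2428
G1 X50.8972 Y135.4133
G1 X67.3851 Y142.2428
G1 X74.2146 Y158.7307
G00 X201.8373 Y226.4375
M3 S238
G1 X198.6789 Y168.0666 F3879
G1 X190.7776 Y113.0876
G1 X178.1335 Y61.5006
G1 X160.7465 Y13.3056
M5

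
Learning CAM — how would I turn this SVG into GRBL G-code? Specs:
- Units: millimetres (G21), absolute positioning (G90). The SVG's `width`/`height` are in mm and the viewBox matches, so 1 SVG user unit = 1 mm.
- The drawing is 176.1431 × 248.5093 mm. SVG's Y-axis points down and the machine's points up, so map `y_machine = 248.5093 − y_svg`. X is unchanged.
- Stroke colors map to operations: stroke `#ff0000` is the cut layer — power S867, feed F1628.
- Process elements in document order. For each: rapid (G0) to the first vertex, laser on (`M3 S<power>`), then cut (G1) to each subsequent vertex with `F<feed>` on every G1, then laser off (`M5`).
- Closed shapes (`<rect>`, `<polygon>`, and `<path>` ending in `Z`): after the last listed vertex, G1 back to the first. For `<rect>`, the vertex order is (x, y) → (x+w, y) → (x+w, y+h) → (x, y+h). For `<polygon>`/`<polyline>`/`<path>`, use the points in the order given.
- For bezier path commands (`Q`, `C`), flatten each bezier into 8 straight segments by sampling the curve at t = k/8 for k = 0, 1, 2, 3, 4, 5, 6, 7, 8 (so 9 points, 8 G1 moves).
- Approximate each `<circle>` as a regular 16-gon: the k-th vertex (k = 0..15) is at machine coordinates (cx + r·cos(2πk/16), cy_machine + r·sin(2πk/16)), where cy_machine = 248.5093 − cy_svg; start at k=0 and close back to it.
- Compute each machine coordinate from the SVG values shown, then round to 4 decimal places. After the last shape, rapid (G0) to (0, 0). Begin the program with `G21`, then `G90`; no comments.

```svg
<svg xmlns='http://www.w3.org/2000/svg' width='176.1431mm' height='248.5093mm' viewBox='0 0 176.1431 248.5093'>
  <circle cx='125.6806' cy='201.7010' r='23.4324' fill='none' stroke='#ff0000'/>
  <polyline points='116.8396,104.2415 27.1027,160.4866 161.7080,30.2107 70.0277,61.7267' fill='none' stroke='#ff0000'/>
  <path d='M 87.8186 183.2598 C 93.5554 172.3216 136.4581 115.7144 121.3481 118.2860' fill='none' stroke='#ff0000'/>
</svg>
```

G21
G90
G0 X149.1130 Y46.8083
M3 S867
G1 X147.3293 Y55.7755 F1628
G1 X142.2498 Y63.3775 F1628
G1 X134.6478 Y68.4570 F1628
G1 X125.6806 Y70.2407 F1628
G1 X116.7134 Y68.4570 F1628
G1 X109.1114 Y63.3775 F1628
G1 X104.0319 Y55.7755 F1628
G1 X102.2482 Y46.8083 F1628
G1 X104.0319 Y37.8411 F1628
G1 X109.1114 Y30.2391 F1628
G1 X116.7134 Y25.1596 F1628
G1 X125.6806 Y23.3759 F1628
G1 X134.6478 Y25.1596 F1628
G1 X142.2498 Y30.2391 F1628
G1 X147.3293 Y37.8411 F1628
G1 X149.1130 Y46.8083 F1628
M5
G0 X116.8396 Y144.2678
M3 S867
G1 X27.1027 Y88.0227 F1628
G1 X161.7080 Y218.2986 F1628
G1 X70.0277 Y186.7826 F1628
M5
G0 X87.8186 Y65.2495
M3 S867
G1 X91.5262 Y71.2873 F1628
G1 X97.6026 Y80.3778 F1628
G1 X104.9327 Y91.2925 F1628
G1 X112.4009 Y102.8026 F1628
G1 X118.8919 Y113.6794 F1628
G1 X123.2904 Y122.6942 F1628
G1 X124.4809 Y128.6184 F1628
G1 X121.3481 Y130.2233 F1628
M5
G0 X0.0000 Y0.0000

Since the viewBox matches the mm dimensions, user units are millimetres directly. The only transform is the Y-flip y_m = 248.5093 − y_svg.

Shape 1 is a circle drawn with `<circle>`. Its stroke #ff0000 means cut at S867, F1628. After flipping Y the toolpath is (149.1130,46.8083) → (147.3293,55.7755) → (142.2498,63.3775) → (134.6478,68.4570) → (125.6806,70.2407) → (116.7134,68.4570) → (109.1114,63.3775) → (104.0319,55.7755) → (102.2482,46.8083) → (104.0319,37.8411) → (109.1114,30.2391) → (116.7134,25.1596) → (125.6806,23.3759) → (134.6478,25.1596) → (142.2498,30.2391) → (147.3293,37.8411) → (149.1130,46.8083), returning to the start.

Shape 2 is a open polyline drawn with `<polyline>`. Its stroke #ff0000 means cut at S867, F1628. After flipping Y the toolpath is (116.8396,144.2678) → (27.1027,88.0227) → (161.7080,218.2986) → (70.0277,186.7826).

Shape 3 is a cubic bezier drawn with `<path>`. Its stroke #ff0000 means cut at S867, F1628. After flipping Y the toolpath is (87.8186,65.2495) → (91.5262,71.2873) → (97.6026,80.3778) → (104.9327,91.2925) → (112.4009,102.8026) → (118.8919,113.6794) → (123.2904,122.6942) → (124.4809,128.6184) → (121.3481,130.2233).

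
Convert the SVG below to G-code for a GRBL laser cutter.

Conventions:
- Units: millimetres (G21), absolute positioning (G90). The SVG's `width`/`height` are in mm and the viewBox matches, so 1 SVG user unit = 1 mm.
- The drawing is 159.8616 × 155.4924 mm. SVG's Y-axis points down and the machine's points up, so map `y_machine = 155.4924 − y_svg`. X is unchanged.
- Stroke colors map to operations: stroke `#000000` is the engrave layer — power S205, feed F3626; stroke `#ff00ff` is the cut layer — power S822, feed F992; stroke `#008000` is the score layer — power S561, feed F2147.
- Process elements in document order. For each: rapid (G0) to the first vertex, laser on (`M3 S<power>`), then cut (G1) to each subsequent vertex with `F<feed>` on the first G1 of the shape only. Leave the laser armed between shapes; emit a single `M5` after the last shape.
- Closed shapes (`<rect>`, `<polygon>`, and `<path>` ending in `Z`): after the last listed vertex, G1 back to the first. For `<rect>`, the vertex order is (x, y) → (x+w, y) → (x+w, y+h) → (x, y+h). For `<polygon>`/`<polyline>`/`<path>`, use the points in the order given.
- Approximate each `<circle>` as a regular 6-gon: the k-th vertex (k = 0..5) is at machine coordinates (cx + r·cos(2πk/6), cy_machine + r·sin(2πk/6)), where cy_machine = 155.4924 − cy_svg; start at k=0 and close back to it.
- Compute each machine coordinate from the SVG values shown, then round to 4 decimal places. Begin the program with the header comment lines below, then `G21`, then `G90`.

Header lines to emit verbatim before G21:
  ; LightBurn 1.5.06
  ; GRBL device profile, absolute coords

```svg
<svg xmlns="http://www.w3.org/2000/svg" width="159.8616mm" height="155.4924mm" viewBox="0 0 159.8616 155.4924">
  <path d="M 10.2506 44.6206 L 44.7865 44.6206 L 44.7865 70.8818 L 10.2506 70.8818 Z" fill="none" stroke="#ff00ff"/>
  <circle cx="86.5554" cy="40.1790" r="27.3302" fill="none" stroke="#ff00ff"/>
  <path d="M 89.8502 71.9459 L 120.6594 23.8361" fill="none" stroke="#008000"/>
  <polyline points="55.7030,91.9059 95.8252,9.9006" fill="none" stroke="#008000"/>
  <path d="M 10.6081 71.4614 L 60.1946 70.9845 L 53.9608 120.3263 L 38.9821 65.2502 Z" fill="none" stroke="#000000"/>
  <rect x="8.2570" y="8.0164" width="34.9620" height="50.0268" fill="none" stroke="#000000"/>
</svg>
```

Since the viewBox matches the mm dimensions, user units are millimetres directly. The only transform is the Y-flip y_m = 155.4924 − y_svg.

Shape 1 is a rectangle drawn with `<path>`. Its stroke #ff00ff means cut at S822, F992. After flipping Y the toolpath is (10.2506,110.8718) → (44.7865,110.8718) → (44.7865,84.6106) → (10.2506,84.6106) → (10.2506,110.8718), returning to the start.

Shape 2 is a circle drawn with `<circle>`. Its stroke #ff00ff means cut at S822, F992. After flipping Y the toolpath is (113.8856,115.3134) → (100.2205,138.9820) → (72.8903,138.9820) → (59.2252,115.3134) → (72.8903,91.6448) → (100.2205,91.6448) → (113.8856,115.3134), returning to the start.

Shape 3 is a line segment drawn with `<path>`. Its stroke #008000 means score at S561, F2147. After flipping Y the toolpath is (89.8502,83.5465) → (120.6594,131.6563).

Shape 4 is a line segment drawn with `<polyline>`. Its stroke #008000 means score at S561, F2147. After flipping Y the toolpath is (55.7030,63.5865) → (95.8252,145.5918).

Shape 5 is a closed polygon drawn with `<path>`. Its stroke #000000 means engrave at S205, F3626. After flipping Y the toolpath is (10.6081,84.0310) → (60.1946,84.5079) → (53.9608,35.1661) → (38.9821,90.2422) → (10.6081,84.0310), returning to the start.

Shape 6 is a rectangle drawn with `<rect>`. Its stroke #000000 means engrave at S205, F3626. After flipping Y the toolpath is (8.2570,147.4760) → (43.2190,147.4760) → (43.2190,97.4492) → (8.2570,97.4492) → (8.2570,147.4760), returning to the start.

; LightBurn 1.5.06
; GRBL device profile, absolute coords
G21
G90
G0 X10.2506 Y110.8718
M3 S822
G1 X44.7865 Y110.8718 F992
G1 X44.7865 Y84.6106
G1 X10.2506 Y84.6106
G1 X10.2506 Y110.8718
G0 X113.8856 Y115.3134
M3 S822
G1 X100.2205 Y138.9820 F992
G1 X72.8903 Y138.9820
G1 X59.2252 Y115.3134
G1 X72.8903 Y91.6448
G1 X100.2205 Y91.6448
G1 X113.8856 Y115.3134
G0 X89.8502 Y83.5465
M3 S561
G1 X120.6594 Y131.6563 F2147
G0 X55.7030 Y63.5865
M3 S561
G1 X95.8252 Y145.5918 F2147
G0 X10.6081 Y84.0310
M3 S205
G1 X60.1946 Y84.5079 F3626
G1 X53.9608 Y35.1661
G1 X38.9821 Y90.2422
G1 X10.6081 Y84.0310
G0 X8.2570 Y147.4760
M3 S205
G1 X43.2190 Y147.4760 F3626
G1 X43.2190 Y97.4492
G1 X8.2570 Y97.4492
G1 X8.2570 Y147.4760
M5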